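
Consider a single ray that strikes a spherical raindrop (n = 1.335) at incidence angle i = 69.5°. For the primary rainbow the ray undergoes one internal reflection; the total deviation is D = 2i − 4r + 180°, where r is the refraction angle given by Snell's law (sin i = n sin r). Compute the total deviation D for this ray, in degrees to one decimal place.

140.8°

sin r = sin 69.5° / 1.335 = 0.9367/1.335 = 0.7016; r = 44.56°.
D = 2·69.5° − 4·44.56° + 180° = 139.00° − 178.23° + 180° = 140.77°.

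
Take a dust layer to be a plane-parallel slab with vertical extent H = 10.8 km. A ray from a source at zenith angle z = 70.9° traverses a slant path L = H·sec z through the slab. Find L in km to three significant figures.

sec z = 1/cos 70.9° = 3.0561.
L = 10.8 × 3.0561 = 33.006 km.

33.0 km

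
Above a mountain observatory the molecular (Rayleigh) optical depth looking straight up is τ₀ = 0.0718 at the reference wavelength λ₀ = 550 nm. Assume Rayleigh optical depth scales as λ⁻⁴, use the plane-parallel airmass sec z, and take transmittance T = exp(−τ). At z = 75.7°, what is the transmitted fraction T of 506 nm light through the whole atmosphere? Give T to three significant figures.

sec 75.7° = 4.0486.
τ = 0.0718 × (550/506)⁴ × 4.0486 = 0.0718 × 1.3959 × 4.0486 = 0.4058.
T = exp(−0.4058) = 0.6665.

0.666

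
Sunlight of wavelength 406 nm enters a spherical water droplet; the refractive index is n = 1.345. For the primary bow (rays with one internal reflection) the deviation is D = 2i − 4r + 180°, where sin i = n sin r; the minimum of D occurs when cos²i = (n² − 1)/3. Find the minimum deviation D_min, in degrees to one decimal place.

cos²i = (1.80902 − 1)/3 = 0.26967; i = arccos(0.51930) = 58.715°.
sin r = sin 58.715°/1.345 = 0.63538; r = 39.448°.
D_min = 2·58.715° − 4·39.448° + 180° = 139.635°.

139.6°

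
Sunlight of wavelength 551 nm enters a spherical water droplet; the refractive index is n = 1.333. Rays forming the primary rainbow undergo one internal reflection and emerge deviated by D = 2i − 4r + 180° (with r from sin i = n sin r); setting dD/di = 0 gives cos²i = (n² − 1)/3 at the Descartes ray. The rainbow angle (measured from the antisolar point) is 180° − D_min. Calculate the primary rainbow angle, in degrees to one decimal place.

42.1°

cos²i = (1.77689 − 1)/3 = 0.25896; i = arccos(0.50888) = 59.410°.
sin r = sin 59.410°/1.333 = 0.64579; r = 40.225°.
D_min = 2·59.410° − 4·40.225° + 180° = 137.922°.
Rainbow angle = 180° − D_min = 42.078°.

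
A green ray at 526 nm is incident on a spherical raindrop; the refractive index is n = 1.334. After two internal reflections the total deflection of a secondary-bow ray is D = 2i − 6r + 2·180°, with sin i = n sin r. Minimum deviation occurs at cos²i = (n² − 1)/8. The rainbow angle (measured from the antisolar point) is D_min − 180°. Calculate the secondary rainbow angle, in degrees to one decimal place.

cos²i = (1.77956 − 1)/8 = 0.09744; i = arccos(0.31216) = 71.810°.
sin r = sin 71.810°/1.334 = 0.71217; r = 45.411°.
D_min = 2·71.810° − 6·45.411° + 360° = 231.153°.
Rainbow angle = D_min − 180° = 51.153°.

51.2°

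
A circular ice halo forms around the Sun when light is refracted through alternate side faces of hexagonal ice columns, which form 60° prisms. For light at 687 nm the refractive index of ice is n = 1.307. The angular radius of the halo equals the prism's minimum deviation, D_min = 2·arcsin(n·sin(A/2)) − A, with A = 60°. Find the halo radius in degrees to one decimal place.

21.6°

n·sin(A/2) = 1.307 × sin 30° = 1.307 × 0.5000 = 0.6535.
D_min = 2·arcsin(0.6535) − 60° = 2 × 40.806° − 60° = 21.612°.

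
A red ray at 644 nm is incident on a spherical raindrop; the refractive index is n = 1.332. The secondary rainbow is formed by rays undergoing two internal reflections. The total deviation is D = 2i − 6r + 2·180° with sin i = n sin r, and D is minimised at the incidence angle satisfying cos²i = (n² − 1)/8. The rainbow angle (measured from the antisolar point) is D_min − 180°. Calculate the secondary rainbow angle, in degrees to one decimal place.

cos²i = (1.77422 − 1)/8 = 0.09678; i = arccos(0.31109) = 71.875°.
sin r = sin 71.875°/1.332 = 0.71350; r = 45.520°.
D_min = 2·71.875° − 6·45.520° + 360° = 230.628°.
Rainbow angle = D_min − 180° = 50.628°.

50.6°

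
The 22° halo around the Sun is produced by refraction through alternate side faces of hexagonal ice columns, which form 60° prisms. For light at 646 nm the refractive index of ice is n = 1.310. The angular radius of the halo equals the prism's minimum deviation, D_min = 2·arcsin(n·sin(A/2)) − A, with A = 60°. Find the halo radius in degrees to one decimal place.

21.8°

n·sin(A/2) = 1.310 × sin 30° = 1.310 × 0.5000 = 0.6550.
D_min = 2·arcsin(0.6550) − 60° = 2 × 40.920° − 60° = 21.839°.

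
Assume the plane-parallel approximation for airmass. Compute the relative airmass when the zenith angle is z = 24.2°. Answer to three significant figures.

X = sec z = 1/cos 24.2° = 1/0.9121 = 1.0963.

1.10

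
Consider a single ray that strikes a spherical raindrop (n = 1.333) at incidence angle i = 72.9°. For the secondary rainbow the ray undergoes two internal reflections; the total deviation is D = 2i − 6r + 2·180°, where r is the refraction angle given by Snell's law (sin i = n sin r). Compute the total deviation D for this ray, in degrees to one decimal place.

sin r = sin 72.9° / 1.333 = 0.9558/1.333 = 0.7170; r = 45.81°.
D = 2·72.9° − 6·45.81° + 2·180° = 145.80° − 274.86° + 360° = 230.94°.

230.9°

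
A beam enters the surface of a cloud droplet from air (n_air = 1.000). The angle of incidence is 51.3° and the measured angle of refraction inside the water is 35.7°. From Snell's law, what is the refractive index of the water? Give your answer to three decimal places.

n = sin θ_i / sin θ_r = sin 51.3° / sin 35.7° = 0.7804 / 0.5835 = 1.3374.

1.337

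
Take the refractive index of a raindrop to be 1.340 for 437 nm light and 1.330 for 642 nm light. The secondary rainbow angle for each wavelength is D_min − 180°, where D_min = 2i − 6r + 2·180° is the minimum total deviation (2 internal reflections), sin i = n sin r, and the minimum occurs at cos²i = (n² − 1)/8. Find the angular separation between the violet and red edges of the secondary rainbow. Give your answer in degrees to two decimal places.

At 437 nm (n = 1.340): cos²i = 0.09945 → i = 71.618°, r = 45.088°, D_min = 232.709°, rainbow angle = 52.709°.
At 642 nm (n = 1.330): cos²i = 0.09611 → i = 71.940°, r = 45.630°, D_min = 230.101°, rainbow angle = 50.101°.
Angular width = |52.709° − 50.101°| = 2.608°.

2.61°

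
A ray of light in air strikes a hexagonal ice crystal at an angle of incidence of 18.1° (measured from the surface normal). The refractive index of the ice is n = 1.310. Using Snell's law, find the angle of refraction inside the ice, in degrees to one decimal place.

13.7°

Snell: sin θ_r = sin θ_i / n = sin 18.1° / 1.310 = 0.3107 / 1.310 = 0.2372.
θ_r = arcsin(0.2372) = 13.72°.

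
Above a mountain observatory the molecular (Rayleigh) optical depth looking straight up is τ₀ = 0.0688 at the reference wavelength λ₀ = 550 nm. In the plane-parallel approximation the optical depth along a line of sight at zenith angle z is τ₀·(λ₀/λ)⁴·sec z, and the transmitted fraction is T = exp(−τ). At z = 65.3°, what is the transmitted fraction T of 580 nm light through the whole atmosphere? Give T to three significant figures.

0.875

sec 65.3° = 2.3931.
τ = 0.0688 × (550/580)⁴ × 2.3931 = 0.0688 × 0.8086 × 2.3931 = 0.1331.
T = exp(−0.1331) = 0.8753.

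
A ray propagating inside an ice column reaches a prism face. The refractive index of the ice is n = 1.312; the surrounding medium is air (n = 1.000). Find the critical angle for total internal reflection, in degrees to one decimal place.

49.7°

sin θ_c = n_air / n = 1.000 / 1.312 = 0.7622.
θ_c = arcsin(0.7622) = 49.66°.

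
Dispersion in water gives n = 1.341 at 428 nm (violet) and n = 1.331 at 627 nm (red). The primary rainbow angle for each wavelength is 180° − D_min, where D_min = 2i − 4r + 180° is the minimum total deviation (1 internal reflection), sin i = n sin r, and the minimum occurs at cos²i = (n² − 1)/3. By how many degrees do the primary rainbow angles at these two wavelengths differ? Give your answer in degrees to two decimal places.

1.44°

At 428 nm (n = 1.341): cos²i = 0.26609 → i = 58.946°, r = 39.705°, D_min = 139.071°, rainbow angle = 40.929°.
At 627 nm (n = 1.331): cos²i = 0.25719 → i = 59.527°, r = 40.356°, D_min = 137.630°, rainbow angle = 42.370°.
Angular width = |40.929° − 42.370°| = 1.441°.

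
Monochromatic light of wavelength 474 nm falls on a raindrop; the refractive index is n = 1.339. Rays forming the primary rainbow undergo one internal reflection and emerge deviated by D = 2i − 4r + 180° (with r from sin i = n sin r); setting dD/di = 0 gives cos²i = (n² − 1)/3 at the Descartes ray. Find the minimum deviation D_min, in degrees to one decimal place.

cos²i = (1.79292 − 1)/3 = 0.26431; i = arccos(0.51411) = 59.062°.
sin r = sin 59.062°/1.339 = 0.64057; r = 39.834°.
D_min = 2·59.062° − 4·39.834° + 180° = 138.786°.

138.8°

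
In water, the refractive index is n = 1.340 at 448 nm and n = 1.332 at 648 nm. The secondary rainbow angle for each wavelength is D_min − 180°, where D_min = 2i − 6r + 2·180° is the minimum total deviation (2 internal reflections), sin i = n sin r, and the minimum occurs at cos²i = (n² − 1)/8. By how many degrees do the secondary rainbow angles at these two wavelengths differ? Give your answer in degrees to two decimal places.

2.08°

At 448 nm (n = 1.340): cos²i = 0.09945 → i = 71.618°, r = 45.088°, D_min = 232.709°, rainbow angle = 52.709°.
At 648 nm (n = 1.332): cos²i = 0.09678 → i = 71.875°, r = 45.520°, D_min = 230.628°, rainbow angle = 50.628°.
Angular width = |52.709° − 50.628°| = 2.080°.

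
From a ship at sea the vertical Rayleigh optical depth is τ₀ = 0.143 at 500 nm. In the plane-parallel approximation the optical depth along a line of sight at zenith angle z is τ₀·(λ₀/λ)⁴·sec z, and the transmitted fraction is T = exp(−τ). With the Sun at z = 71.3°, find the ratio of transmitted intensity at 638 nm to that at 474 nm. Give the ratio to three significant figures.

1.47

Airmass: sec 71.3° = 3.1190.
τ(638 nm) = 0.143 × (500/638)⁴ × 3.1190 = 0.143 × 0.3772 × 3.1190 = 0.1682.
τ(474 nm) = 0.143 × (500/474)⁴ × 3.1190 = 0.143 × 1.2381 × 3.1190 = 0.5522.
T(638)/T(474) = exp(τ_B − τ_A) = exp(0.3840) = 1.4681.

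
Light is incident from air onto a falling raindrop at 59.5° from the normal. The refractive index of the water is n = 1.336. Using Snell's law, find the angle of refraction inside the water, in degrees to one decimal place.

Snell: sin θ_r = sin θ_i / n = sin 59.5° / 1.336 = 0.8616 / 1.336 = 0.6449.
θ_r = arcsin(0.6449) = 40.16°.

40.2°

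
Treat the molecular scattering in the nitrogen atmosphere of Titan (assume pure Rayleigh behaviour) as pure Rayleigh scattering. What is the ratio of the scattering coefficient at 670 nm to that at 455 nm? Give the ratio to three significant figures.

0.213

Rayleigh scattering ∝ λ⁻⁴, so the ratio of coefficients is the inverse fourth power of the wavelength ratio.
σ(670)/σ(455) = (455/670)⁴ = (0.6791)⁴ = 0.2127.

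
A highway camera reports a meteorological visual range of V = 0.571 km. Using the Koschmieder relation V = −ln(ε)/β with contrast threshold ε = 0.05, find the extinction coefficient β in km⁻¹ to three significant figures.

β = −ln(0.05) / V = 2.996 / 0.571 = 5.2465 km⁻¹.

5.25 km⁻¹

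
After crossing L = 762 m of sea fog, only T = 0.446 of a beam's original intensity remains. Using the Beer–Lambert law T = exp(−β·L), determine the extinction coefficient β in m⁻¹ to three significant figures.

0.00106 m⁻¹

Beer–Lambert: T = exp(−βL) ⇒ β = −ln(T)/L = −ln(0.446)/762 = 0.8074/762 = 0.00106 m⁻¹.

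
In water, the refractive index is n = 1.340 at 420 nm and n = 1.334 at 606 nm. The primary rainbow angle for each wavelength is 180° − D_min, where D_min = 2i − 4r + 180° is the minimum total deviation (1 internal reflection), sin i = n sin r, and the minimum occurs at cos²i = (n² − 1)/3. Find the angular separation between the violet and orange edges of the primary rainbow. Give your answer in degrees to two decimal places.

At 420 nm (n = 1.340): cos²i = 0.26520 → i = 59.004°, r = 39.770°, D_min = 138.929°, rainbow angle = 41.071°.
At 606 nm (n = 1.334): cos²i = 0.25985 → i = 59.352°, r = 40.159°, D_min = 138.067°, rainbow angle = 41.933°.
Angular width = |41.071° − 41.933°| = 0.862°.

0.86°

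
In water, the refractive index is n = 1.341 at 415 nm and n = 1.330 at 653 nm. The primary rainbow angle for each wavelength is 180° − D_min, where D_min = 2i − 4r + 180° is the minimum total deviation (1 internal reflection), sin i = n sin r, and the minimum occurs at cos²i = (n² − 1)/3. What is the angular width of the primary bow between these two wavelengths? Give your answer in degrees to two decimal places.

1.59°

At 415 nm (n = 1.341): cos²i = 0.26609 → i = 58.946°, r = 39.705°, D_min = 139.071°, rainbow angle = 40.929°.
At 653 nm (n = 1.330): cos²i = 0.25630 → i = 59.585°, r = 40.422°, D_min = 137.484°, rainbow angle = 42.516°.
Angular width = |40.929° − 42.516°| = 1.588°.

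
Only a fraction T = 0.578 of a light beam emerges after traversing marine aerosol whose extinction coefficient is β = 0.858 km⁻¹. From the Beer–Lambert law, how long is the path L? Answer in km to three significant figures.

0.639 km

Beer–Lambert: T = exp(−βL) ⇒ L = −ln(T)/β = −ln(0.578)/0.858 = 0.5482/0.858 = 0.6389 km.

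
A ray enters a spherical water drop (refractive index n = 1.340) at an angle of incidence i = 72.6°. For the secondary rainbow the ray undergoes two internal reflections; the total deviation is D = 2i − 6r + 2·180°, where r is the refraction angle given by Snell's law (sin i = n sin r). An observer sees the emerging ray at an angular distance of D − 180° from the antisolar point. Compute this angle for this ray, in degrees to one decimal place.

sin r = sin 72.6° / 1.340 = 0.9542/1.340 = 0.7121; r = 45.41°.
D = 2·72.6° − 6·45.41° + 2·180° = 145.20° − 272.45° + 360° = 232.75°.
Angle from antisolar point = D − 180° = 52.75°.

52.8°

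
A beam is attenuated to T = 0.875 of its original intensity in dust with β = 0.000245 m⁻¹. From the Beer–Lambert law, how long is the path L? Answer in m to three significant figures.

Beer–Lambert: T = exp(−βL) ⇒ L = −ln(T)/β = −ln(0.875)/0.000245 = 0.1335/0.000245 = 545 m.

545 m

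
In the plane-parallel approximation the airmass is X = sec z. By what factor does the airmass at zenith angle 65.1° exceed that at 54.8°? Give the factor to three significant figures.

X(65.1°)/X(54.8°) = sec 65.1° / sec 54.8° = cos 54.8° / cos 65.1° = 0.5764/0.4210 = 1.3691.

1.37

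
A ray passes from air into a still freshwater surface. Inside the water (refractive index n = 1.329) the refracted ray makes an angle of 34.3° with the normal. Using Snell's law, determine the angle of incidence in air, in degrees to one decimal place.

48.5°

Snell: sin θ_i = n · sin θ_r = 1.329 × sin 34.3° = 1.329 × 0.5635 = 0.7489.
θ_i = arcsin(0.7489) = 48.50°.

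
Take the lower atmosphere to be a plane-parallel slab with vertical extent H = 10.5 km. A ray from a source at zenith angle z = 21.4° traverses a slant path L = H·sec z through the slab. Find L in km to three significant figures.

sec z = 1/cos 21.4° = 1.0740.
L = 10.5 × 1.0740 = 11.278 km.

11.3 km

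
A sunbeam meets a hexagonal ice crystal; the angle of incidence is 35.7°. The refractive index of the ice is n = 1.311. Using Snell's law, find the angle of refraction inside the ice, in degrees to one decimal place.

Snell: sin θ_r = sin θ_i / n = sin 35.7° / 1.311 = 0.5835 / 1.311 = 0.4451.
θ_r = arcsin(0.4451) = 26.43°.

26.4°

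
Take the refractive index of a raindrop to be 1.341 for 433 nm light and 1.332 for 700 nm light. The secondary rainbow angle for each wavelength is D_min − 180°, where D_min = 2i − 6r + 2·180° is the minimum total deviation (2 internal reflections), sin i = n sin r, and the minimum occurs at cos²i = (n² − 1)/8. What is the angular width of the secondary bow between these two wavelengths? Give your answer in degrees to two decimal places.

At 433 nm (n = 1.341): cos²i = 0.09979 → i = 71.586°, r = 45.034°, D_min = 232.966°, rainbow angle = 52.966°.
At 700 nm (n = 1.332): cos²i = 0.09678 → i = 71.875°, r = 45.520°, D_min = 230.628°, rainbow angle = 50.628°.
Angular width = |52.966° − 50.628°| = 2.337°.

2.34°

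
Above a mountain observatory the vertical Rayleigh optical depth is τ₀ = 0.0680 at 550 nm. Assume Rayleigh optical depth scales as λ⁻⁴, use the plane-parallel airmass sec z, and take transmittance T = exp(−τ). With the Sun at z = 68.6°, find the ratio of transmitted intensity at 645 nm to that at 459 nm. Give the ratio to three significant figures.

1.33

Airmass: sec 68.6° = 2.7407.
τ(645 nm) = 0.0680 × (550/645)⁴ × 2.7407 = 0.0680 × 0.5287 × 2.7407 = 0.0985.
τ(459 nm) = 0.0680 × (550/459)⁴ × 2.7407 = 0.0680 × 2.0616 × 2.7407 = 0.3842.
T(645)/T(459) = exp(τ_B − τ_A) = exp(0.2857) = 1.3307.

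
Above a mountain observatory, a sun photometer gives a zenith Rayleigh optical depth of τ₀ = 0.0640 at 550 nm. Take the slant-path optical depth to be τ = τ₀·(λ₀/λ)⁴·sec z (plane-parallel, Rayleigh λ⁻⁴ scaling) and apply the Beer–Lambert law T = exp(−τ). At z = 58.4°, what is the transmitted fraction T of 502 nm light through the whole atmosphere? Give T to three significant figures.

sec 58.4° = 1.9084.
τ = 0.0640 × (550/502)⁴ × 1.9084 = 0.0640 × 1.4409 × 1.9084 = 0.1760.
T = exp(−0.1760) = 0.8386.

0.839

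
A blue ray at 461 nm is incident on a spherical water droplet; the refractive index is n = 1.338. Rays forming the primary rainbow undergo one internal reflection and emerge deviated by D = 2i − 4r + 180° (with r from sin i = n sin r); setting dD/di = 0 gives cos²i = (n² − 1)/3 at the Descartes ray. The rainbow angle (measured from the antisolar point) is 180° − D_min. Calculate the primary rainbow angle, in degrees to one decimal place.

41.4°

cos²i = (1.79024 − 1)/3 = 0.26341; i = arccos(0.51324) = 59.120°.
sin r = sin 59.120°/1.338 = 0.64144; r = 39.899°.
D_min = 2·59.120° − 4·39.899° + 180° = 138.643°.
Rainbow angle = 180° − D_min = 41.357°.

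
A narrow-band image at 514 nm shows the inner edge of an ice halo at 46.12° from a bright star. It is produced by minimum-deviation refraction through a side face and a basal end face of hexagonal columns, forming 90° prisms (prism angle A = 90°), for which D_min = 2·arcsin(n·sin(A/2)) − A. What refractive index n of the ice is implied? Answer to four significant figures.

Rearranging: n = sin((D_min + A)/2) / sin(A/2).
(D_min + A)/2 = (46.12° + 90°)/2 = 68.060°.
n = sin 68.060° / sin 45° = 0.9276 / 0.7071 = 1.3118.

1.312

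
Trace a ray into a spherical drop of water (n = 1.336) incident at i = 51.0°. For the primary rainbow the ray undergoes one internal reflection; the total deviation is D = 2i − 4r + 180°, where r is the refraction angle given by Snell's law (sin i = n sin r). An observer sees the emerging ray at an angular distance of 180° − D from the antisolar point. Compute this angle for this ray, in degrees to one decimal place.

40.3°

sin r = sin 51.0° / 1.336 = 0.7771/1.336 = 0.5817; r = 35.57°.
D = 2·51.0° − 4·35.57° + 180° = 102.00° − 142.28° + 180° = 139.72°.
Angle from antisolar point = 180° − D = 40.28°.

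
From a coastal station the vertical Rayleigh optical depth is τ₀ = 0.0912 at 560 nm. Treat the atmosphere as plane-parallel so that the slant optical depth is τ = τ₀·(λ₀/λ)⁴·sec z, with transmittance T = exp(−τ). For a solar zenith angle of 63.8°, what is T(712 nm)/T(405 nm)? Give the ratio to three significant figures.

Airmass: sec 63.8° = 2.2650.
τ(712 nm) = 0.0912 × (560/712)⁴ × 2.2650 = 0.0912 × 0.3827 × 2.2650 = 0.0790.
τ(405 nm) = 0.0912 × (560/405)⁴ × 2.2650 = 0.0912 × 3.6554 × 2.2650 = 0.7551.
T(712)/T(405) = exp(τ_B − τ_A) = exp(0.6760) = 1.9661.

1.97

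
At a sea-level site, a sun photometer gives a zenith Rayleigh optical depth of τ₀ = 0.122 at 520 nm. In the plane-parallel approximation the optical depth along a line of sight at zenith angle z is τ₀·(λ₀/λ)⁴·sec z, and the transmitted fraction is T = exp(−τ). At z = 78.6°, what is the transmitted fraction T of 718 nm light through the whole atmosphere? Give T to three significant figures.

0.844

sec 78.6° = 5.0593.
τ = 0.122 × (520/718)⁴ × 5.0593 = 0.122 × 0.2751 × 5.0593 = 0.1698.
T = exp(−0.1698) = 0.8438.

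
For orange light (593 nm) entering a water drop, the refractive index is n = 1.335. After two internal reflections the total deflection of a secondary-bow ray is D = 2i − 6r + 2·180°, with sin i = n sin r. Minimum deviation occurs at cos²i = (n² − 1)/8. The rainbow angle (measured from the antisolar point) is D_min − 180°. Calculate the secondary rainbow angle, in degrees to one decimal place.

cos²i = (1.78222 − 1)/8 = 0.09778; i = arccos(0.31269) = 71.778°.
sin r = sin 71.778°/1.335 = 0.71150; r = 45.357°.
D_min = 2·71.778° − 6·45.357° + 360° = 231.414°.
Rainbow angle = D_min − 180° = 51.414°.

51.4°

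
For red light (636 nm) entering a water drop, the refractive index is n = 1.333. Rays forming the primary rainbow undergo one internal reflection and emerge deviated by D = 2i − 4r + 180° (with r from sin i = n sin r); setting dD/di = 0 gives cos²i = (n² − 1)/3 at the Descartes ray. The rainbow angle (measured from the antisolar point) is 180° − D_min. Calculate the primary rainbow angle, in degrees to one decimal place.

cos²i = (1.77689 − 1)/3 = 0.25896; i = arccos(0.50888) = 59.410°.
sin r = sin 59.410°/1.333 = 0.64579; r = 40.225°.
D_min = 2·59.410° − 4·40.225° + 180° = 137.922°.
Rainbow angle = 180° − D_min = 42.078°.

42.1°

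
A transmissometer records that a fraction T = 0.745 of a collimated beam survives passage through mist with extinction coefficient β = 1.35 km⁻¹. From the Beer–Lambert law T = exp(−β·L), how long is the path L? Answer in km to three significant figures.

0.218 km

Beer–Lambert: T = exp(−βL) ⇒ L = −ln(T)/β = −ln(0.745)/1.35 = 0.2944/1.35 = 0.2181 km.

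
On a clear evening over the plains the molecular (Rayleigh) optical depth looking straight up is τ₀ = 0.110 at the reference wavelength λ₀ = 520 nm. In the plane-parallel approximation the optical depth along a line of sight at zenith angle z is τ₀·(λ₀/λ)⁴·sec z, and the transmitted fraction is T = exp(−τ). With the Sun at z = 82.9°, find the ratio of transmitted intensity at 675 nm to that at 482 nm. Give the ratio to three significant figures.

2.44

Airmass: sec 82.9° = 8.0905.
τ(675 nm) = 0.110 × (520/675)⁴ × 8.0905 = 0.110 × 0.3522 × 8.0905 = 0.3134.
τ(482 nm) = 0.110 × (520/482)⁴ × 8.0905 = 0.110 × 1.3546 × 8.0905 = 1.2056.
T(675)/T(482) = exp(τ_B − τ_A) = exp(0.8921) = 2.4403.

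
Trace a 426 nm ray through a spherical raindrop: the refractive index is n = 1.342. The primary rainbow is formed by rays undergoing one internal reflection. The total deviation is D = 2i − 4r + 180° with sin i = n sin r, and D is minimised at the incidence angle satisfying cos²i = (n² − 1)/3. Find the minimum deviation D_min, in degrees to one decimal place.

139.2°

cos²i = (1.80096 − 1)/3 = 0.26699; i = arccos(0.51671) = 58.888°.
sin r = sin 58.888°/1.342 = 0.63797; r = 39.641°.
D_min = 2·58.888° − 4·39.641° + 180° = 139.213°.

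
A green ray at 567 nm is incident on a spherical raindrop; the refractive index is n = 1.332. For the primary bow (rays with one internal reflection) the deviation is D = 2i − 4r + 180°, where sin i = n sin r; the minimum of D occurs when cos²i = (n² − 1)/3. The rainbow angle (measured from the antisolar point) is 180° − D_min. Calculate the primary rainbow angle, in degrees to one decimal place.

42.2°

cos²i = (1.77422 − 1)/3 = 0.25807; i = arccos(0.50801) = 59.469°.
sin r = sin 59.469°/1.332 = 0.64666; r = 40.290°.
D_min = 2·59.469° − 4·40.290° + 180° = 137.776°.
Rainbow angle = 180° − D_min = 42.224°.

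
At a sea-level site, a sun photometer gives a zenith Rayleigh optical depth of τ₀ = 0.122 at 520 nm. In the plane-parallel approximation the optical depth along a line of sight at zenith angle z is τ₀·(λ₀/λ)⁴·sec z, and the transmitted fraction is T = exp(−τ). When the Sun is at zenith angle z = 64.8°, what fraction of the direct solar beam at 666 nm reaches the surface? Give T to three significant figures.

0.899

sec 64.8° = 2.3486.
τ = 0.122 × (520/666)⁴ × 2.3486 = 0.122 × 0.3716 × 2.3486 = 0.1065.
T = exp(−0.1065) = 0.8990.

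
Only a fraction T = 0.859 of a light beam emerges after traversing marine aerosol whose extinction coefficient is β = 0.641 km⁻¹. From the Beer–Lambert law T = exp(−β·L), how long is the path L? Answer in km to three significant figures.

0.237 km

Beer–Lambert: T = exp(−βL) ⇒ L = −ln(T)/β = −ln(0.859)/0.641 = 0.1520/0.641 = 0.2371 km.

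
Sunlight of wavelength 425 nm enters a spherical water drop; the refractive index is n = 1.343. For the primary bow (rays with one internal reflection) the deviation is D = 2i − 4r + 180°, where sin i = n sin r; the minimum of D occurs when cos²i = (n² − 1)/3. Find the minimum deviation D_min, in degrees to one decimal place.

139.4°

cos²i = (1.80365 − 1)/3 = 0.26788; i = arccos(0.51757) = 58.830°.
sin r = sin 58.830°/1.343 = 0.63711; r = 39.577°.
D_min = 2·58.830° − 4·39.577° + 180° = 139.354°.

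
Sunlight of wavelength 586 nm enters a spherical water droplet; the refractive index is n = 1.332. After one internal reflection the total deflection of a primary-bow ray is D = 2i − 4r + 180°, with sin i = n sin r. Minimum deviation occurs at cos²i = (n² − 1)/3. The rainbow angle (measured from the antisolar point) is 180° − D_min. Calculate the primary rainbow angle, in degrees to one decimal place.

cos²i = (1.77422 − 1)/3 = 0.25807; i = arccos(0.50801) = 59.469°.
sin r = sin 59.469°/1.332 = 0.64666; r = 40.290°.
D_min = 2·59.469° − 4·40.290° + 180° = 137.776°.
Rainbow angle = 180° − D_min = 42.224°.

42.2°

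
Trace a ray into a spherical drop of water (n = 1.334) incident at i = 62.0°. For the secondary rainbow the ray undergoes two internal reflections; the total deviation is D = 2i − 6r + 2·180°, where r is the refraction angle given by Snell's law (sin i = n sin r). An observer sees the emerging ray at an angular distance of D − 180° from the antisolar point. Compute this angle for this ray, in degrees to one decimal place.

55.3°

sin r = sin 62.0° / 1.334 = 0.8829/1.334 = 0.6619; r = 41.44°.
D = 2·62.0° − 6·41.44° + 2·180° = 124.00° − 248.66° + 360° = 235.34°.
Angle from antisolar point = D − 180° = 55.34°.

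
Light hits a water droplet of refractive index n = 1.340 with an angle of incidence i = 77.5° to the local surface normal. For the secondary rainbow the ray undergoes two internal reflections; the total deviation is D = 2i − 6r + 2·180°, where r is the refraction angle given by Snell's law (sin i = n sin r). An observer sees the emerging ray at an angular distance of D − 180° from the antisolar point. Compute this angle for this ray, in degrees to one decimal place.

sin r = sin 77.5° / 1.340 = 0.9763/1.340 = 0.7286; r = 46.77°.
D = 2·77.5° − 6·46.77° + 2·180° = 155.00° − 280.60° + 360° = 234.40°.
Angle from antisolar point = D − 180° = 54.40°.

54.4°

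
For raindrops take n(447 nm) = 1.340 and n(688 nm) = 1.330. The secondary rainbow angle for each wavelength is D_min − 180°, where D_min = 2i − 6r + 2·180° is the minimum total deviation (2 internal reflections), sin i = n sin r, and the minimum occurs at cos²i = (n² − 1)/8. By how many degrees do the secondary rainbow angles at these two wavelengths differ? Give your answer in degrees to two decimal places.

At 447 nm (n = 1.340): cos²i = 0.09945 → i = 71.618°, r = 45.088°, D_min = 232.709°, rainbow angle = 52.709°.
At 688 nm (n = 1.330): cos²i = 0.09611 → i = 71.940°, r = 45.630°, D_min = 230.101°, rainbow angle = 50.101°.
Angular width = |52.709° − 50.101°| = 2.608°.

2.61°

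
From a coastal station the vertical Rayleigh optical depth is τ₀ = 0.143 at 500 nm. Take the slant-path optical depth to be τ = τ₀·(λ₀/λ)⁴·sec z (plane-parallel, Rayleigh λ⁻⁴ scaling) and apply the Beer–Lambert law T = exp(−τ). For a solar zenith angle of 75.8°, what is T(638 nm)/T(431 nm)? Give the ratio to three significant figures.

2.31

Airmass: sec 75.8° = 4.0765.
τ(638 nm) = 0.143 × (500/638)⁴ × 4.0765 = 0.143 × 0.3772 × 4.0765 = 0.2199.
τ(431 nm) = 0.143 × (500/431)⁴ × 4.0765 = 0.143 × 1.8112 × 4.0765 = 1.0558.
T(638)/T(431) = exp(τ_B − τ_A) = exp(0.8359) = 2.3070.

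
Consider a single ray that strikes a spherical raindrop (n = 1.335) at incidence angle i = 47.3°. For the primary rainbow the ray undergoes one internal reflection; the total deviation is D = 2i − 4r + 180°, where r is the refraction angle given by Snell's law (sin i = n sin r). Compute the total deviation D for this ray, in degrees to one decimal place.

sin r = sin 47.3° / 1.335 = 0.7349/1.335 = 0.5505; r = 33.40°.
D = 2·47.3° − 4·33.40° + 180° = 94.60° − 133.60° + 180° = 141.00°.

141.0°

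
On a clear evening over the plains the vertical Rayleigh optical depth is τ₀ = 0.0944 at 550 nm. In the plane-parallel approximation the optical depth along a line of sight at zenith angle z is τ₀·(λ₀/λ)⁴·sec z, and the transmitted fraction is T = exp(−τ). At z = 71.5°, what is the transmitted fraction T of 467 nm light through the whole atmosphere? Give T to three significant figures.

0.564

sec 71.5° = 3.1515.
τ = 0.0944 × (550/467)⁴ × 3.1515 = 0.0944 × 1.9239 × 3.1515 = 0.5724.
T = exp(−0.5724) = 0.5642.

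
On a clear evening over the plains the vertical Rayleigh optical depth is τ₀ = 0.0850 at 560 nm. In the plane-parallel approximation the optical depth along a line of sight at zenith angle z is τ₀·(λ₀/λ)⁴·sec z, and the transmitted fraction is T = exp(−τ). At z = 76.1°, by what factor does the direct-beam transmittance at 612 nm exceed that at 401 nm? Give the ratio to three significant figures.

3.00

Airmass: sec 76.1° = 4.1627.
τ(612 nm) = 0.0850 × (560/612)⁴ × 4.1627 = 0.0850 × 0.7010 × 4.1627 = 0.2481.
τ(401 nm) = 0.0850 × (560/401)⁴ × 4.1627 = 0.0850 × 3.8034 × 4.1627 = 1.3458.
T(612)/T(401) = exp(τ_B − τ_A) = exp(1.0977) = 2.9973.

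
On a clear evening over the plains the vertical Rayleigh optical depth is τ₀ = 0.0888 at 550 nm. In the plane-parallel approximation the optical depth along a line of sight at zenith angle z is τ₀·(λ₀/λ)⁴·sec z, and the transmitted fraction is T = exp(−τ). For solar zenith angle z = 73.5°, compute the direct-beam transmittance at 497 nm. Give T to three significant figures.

sec 73.5° = 3.5209.
τ = 0.0888 × (550/497)⁴ × 3.5209 = 0.0888 × 1.4998 × 3.5209 = 0.4689.
T = exp(−0.4689) = 0.6257.

0.626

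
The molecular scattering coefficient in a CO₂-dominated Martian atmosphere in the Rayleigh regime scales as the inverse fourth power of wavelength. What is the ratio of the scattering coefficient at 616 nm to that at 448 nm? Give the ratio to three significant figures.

Rayleigh scattering ∝ λ⁻⁴, so the ratio of coefficients is the inverse fourth power of the wavelength ratio.
σ(616)/σ(448) = (448/616)⁴ = (0.7273)⁴ = 0.2798.

0.280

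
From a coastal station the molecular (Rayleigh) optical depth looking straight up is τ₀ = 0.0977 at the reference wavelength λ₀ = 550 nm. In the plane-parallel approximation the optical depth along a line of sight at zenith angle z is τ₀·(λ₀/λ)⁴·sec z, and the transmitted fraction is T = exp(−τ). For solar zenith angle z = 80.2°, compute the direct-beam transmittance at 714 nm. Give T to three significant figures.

0.817

sec 80.2° = 5.8751.
τ = 0.0977 × (550/714)⁴ × 5.8751 = 0.0977 × 0.3521 × 5.8751 = 0.2021.
T = exp(−0.2021) = 0.8170.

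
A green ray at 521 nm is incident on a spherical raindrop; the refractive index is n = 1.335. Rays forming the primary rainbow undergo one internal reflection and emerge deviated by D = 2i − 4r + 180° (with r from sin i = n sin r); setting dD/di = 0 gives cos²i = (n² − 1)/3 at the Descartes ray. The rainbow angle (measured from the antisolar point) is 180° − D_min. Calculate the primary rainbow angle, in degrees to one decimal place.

41.8°

cos²i = (1.78222 − 1)/3 = 0.26074; i = arccos(0.51063) = 59.294°.
sin r = sin 59.294°/1.335 = 0.64405; r = 40.094°.
D_min = 2·59.294° − 4·40.094° + 180° = 138.212°.
Rainbow angle = 180° − D_min = 41.788°.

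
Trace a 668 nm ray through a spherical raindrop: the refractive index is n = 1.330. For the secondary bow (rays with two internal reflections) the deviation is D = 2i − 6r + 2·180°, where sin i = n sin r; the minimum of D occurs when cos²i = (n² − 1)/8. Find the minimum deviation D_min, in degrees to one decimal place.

cos²i = (1.76890 − 1)/8 = 0.09611; i = arccos(0.31002) = 71.940°.
sin r = sin 71.940°/1.330 = 0.71483; r = 45.630°.
D_min = 2·71.940° − 6·45.630° + 360° = 230.101°.

230.1°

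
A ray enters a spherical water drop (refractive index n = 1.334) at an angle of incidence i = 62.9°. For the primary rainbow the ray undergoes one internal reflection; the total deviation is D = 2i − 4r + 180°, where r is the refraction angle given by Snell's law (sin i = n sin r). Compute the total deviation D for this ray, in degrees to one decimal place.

sin r = sin 62.9° / 1.334 = 0.8902/1.334 = 0.6673; r = 41.86°.
D = 2·62.9° − 4·41.86° + 180° = 125.80° − 167.44° + 180° = 138.36°.

138.4°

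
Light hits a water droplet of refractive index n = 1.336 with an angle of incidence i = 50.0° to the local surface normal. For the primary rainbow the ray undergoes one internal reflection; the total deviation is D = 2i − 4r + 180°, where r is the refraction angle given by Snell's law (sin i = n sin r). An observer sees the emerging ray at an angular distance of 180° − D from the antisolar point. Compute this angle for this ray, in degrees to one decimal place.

sin r = sin 50.0° / 1.336 = 0.7660/1.336 = 0.5734; r = 34.99°.
D = 2·50.0° − 4·34.99° + 180° = 100.00° − 139.95° + 180° = 140.05°.
Angle from antisolar point = 180° − D = 39.95°.

39.9°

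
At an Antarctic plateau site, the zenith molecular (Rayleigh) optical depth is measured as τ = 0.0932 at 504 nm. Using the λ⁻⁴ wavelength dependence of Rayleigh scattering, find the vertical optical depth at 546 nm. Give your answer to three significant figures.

τ(546 nm) = τ(504 nm) × (504/546)⁴ = 0.0932 × (0.9231)⁴ = 0.0932 × 0.7260 = 0.0677.

0.0677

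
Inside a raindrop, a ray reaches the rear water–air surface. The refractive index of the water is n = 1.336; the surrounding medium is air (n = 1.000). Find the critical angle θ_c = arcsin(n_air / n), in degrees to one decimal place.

sin θ_c = n_air / n = 1.000 / 1.336 = 0.7485.
θ_c = arcsin(0.7485) = 48.46°.

48.5°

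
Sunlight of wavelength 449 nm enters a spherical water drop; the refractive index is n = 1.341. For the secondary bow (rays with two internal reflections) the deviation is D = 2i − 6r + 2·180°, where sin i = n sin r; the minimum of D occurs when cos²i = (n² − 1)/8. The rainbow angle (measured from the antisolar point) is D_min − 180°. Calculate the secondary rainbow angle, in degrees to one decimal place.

cos²i = (1.79828 − 1)/8 = 0.09979; i = arccos(0.31589) = 71.586°.
sin r = sin 71.586°/1.341 = 0.70753; r = 45.034°.
D_min = 2·71.586° − 6·45.034° + 360° = 232.966°.
Rainbow angle = D_min − 180° = 52.966°.

53.0°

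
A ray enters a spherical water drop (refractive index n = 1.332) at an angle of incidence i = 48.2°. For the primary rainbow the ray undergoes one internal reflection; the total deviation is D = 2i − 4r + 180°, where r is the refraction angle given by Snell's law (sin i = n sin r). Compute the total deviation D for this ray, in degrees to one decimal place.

sin r = sin 48.2° / 1.332 = 0.7455/1.332 = 0.5597; r = 34.03°.
D = 2·48.2° − 4·34.03° + 180° = 96.40° − 136.13° + 180° = 140.27°.

140.3°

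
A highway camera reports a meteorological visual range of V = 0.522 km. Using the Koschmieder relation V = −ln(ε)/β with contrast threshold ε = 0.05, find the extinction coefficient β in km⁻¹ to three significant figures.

5.74 km⁻¹

β = −ln(0.05) / V = 2.996 / 0.522 = 5.7390 km⁻¹.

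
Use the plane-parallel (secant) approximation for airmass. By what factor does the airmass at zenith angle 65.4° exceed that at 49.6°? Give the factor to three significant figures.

1.56

X(65.4°)/X(49.6°) = sec 65.4° / sec 49.6° = cos 49.6° / cos 65.4° = 0.6481/0.4163 = 1.5569.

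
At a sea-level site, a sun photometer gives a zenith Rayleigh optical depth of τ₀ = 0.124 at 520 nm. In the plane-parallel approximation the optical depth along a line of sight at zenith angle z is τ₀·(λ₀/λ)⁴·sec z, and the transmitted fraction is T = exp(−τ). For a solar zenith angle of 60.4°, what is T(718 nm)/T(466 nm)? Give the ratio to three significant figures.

Airmass: sec 60.4° = 2.0245.
τ(718 nm) = 0.124 × (520/718)⁴ × 2.0245 = 0.124 × 0.2751 × 2.0245 = 0.0691.
τ(466 nm) = 0.124 × (520/466)⁴ × 2.0245 = 0.124 × 1.5505 × 2.0245 = 0.3892.
T(718)/T(466) = exp(τ_B − τ_A) = exp(0.3202) = 1.3774.

1.38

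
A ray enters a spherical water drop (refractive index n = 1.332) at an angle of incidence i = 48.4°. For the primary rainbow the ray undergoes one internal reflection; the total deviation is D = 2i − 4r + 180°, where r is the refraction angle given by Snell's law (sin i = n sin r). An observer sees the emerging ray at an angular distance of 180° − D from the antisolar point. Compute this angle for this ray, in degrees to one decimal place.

sin r = sin 48.4° / 1.332 = 0.7478/1.332 = 0.5614; r = 34.15°.
D = 2·48.4° − 4·34.15° + 180° = 96.80° − 136.61° + 180° = 140.19°.
Angle from antisolar point = 180° − D = 39.81°.

39.8°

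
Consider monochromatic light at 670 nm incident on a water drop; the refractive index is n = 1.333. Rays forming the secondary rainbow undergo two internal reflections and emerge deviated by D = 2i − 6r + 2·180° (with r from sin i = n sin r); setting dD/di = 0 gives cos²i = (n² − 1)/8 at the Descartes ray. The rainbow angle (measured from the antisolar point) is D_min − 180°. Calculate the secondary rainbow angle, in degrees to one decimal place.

cos²i = (1.77689 − 1)/8 = 0.09711; i = arccos(0.31163) = 71.843°.
sin r = sin 71.843°/1.333 = 0.71283; r = 45.466°.
D_min = 2·71.843° − 6·45.466° + 360° = 230.891°.
Rainbow angle = D_min − 180° = 50.891°.

50.9°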